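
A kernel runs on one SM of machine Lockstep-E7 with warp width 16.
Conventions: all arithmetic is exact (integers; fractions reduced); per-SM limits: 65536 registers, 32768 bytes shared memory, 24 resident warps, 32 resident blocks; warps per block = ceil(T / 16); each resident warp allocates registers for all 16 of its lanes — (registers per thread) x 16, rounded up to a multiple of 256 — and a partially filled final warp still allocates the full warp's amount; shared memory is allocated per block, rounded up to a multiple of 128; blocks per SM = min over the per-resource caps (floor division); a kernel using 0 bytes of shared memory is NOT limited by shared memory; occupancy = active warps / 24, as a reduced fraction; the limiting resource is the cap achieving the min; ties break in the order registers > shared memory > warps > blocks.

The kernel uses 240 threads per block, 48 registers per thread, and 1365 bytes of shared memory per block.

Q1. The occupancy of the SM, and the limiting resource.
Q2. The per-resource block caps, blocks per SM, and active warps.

Answer: occupancy 5/8, limited by warps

registers: 5 blocks
shared memory: 23 blocks
warps: 1 block
blocks: 32 blocks

Answer: 1 block, 15 active warps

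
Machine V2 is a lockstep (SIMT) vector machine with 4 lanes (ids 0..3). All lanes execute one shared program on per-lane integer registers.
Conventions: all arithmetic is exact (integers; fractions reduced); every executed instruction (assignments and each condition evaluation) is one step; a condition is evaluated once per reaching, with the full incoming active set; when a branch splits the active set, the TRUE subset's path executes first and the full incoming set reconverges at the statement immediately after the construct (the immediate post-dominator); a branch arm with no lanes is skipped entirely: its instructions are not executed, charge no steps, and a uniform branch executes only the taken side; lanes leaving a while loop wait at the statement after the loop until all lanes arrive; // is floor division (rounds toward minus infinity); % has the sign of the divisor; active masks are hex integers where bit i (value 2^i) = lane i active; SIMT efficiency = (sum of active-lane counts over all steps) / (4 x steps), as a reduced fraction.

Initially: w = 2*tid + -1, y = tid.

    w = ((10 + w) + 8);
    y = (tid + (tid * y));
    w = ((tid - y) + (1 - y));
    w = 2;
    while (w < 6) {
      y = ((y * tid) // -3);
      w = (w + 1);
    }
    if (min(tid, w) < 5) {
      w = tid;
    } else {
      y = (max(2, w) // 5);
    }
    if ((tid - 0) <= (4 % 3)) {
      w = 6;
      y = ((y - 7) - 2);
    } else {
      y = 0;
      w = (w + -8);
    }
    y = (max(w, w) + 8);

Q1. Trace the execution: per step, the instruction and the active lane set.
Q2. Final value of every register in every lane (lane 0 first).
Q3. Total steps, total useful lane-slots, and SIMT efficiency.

step 0: w <- ((10 + w) + 8)          0xf
step 1: y <- (tid + (tid * y))       0xf
step 2: w <- ((tid - y) + (1 - y))   0xf
step 3: w <- 2                       0xf
step 4: eval (w < 6)                 0xf
step 5: y <- ((y * tid) // -3)       0xf
step 6: w <- (w + 1)                 0xf
step 7: eval (w < 6)                 0xf
step 8: y <- ((y * tid) // -3)       0xf
step 9: w <- (w + 1)                 0xf
step 10: eval (w < 6)                 0xf
step 11: y <- ((y * tid) // -3)       0xf
step 12: w <- (w + 1)                 0xf
step 13: eval (w < 6)                 0xf
step 14: y <- ((y * tid) // -3)       0xf
step 15: w <- (w + 1)                 0xf
step 16: eval (w < 6)                 0xf
step 17: eval (min(tid, w) < 5)       0xf
step 18: w <- tid                     0xf
step 19: eval ((tid - 0) <= (4 % 3))  0xf
step 20: w <- 6                       0x3
step 21: y <- ((y - 7) - 2)           0x3
step 22: y <- 0                       0xc
step 23: w <- (w + -8)                0xc
step 24: y <- (max(w, w) + 8)         0xf

Answer: 25 steps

w: 6,6,-6,-5
y: 14,14,2,3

steps = 25; useful = 92; efficiency = 92/100 = 23/25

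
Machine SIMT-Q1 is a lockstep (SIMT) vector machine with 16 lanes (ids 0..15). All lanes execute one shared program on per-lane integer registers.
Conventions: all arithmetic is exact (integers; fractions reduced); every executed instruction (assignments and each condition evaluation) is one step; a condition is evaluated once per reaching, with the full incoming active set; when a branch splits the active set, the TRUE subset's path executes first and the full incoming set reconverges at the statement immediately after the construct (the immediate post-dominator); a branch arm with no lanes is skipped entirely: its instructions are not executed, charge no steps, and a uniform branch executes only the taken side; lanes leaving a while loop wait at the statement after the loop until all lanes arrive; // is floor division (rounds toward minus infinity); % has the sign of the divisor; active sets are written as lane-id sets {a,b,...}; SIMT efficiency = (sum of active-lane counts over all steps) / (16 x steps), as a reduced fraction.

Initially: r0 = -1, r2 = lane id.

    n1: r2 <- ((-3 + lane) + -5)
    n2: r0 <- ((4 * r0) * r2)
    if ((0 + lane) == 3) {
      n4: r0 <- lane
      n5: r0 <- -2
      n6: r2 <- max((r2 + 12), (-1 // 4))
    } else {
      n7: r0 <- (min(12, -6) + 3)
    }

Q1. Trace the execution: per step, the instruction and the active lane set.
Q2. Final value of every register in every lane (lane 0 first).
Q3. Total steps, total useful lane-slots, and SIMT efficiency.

step 0: r2 <- ((-3 + lane) + -5)     {0,1,2,3,4,5,6,7,8,9,10,11,12,13,14,15}
step 1: r0 <- ((4 * r0) * r2)        {0,1,2,3,4,5,6,7,8,9,10,11,12,13,14,15}
step 2: eval ((0 + lane) == 3)       {0,1,2,3,4,5,6,7,8,9,10,11,12,13,14,15}
step 3: r0 <- lane                   {3}
step 4: r0 <- -2                     {3}
step 5: r2 <- max((r2 + 12), (-1 // 4)) {3}
step 6: r0 <- (min(12, -6) + 3)      {0,1,2,4,5,6,7,8,9,10,11,12,13,14,15}

Answer: 7 steps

r0: -3,-3,-3,-2,-3,-3,-3,-3,-3,-3,-3,-3,-3,-3,-3,-3
r2: -8,-7,-6,7,-4,-3,-2,-1,0,1,2,3,4,5,6,7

steps = 7; useful = 66; efficiency = 66/112 = 33/56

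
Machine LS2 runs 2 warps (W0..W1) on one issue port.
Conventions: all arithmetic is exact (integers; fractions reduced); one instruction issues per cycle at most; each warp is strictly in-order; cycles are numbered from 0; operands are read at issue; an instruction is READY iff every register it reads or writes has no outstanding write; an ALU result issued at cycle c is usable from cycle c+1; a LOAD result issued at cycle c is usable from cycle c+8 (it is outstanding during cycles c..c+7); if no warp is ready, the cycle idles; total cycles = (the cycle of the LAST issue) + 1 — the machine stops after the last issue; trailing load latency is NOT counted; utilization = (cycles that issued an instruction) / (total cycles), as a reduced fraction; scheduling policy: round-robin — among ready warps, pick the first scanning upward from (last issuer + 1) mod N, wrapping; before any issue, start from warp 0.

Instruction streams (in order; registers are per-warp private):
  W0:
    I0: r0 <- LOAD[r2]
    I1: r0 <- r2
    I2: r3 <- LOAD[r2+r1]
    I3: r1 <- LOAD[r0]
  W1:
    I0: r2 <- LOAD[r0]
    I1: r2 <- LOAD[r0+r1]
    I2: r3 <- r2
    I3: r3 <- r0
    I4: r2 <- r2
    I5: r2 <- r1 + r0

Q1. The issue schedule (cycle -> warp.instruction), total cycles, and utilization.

cycle 0: W0.I0
cycle 1: W1.I0
cycle 2: idle
cycle 3: idle
cycle 4: idle
cycle 5: idle
cycle 6: idle
cycle 7: idle
cycle 8: W0.I1
cycle 9: W1.I1
cycle 10: W0.I2
cycle 11: W0.I3
cycle 12: idle
cycle 13: idle
cycle 14: idle
cycle 15: idle
cycle 16: idle
cycle 17: W1.I2
cycle 18: W1.I3
cycle 19: W1.I4
cycle 20: W1.I5

Answer: 21 cycles, utilization 10/21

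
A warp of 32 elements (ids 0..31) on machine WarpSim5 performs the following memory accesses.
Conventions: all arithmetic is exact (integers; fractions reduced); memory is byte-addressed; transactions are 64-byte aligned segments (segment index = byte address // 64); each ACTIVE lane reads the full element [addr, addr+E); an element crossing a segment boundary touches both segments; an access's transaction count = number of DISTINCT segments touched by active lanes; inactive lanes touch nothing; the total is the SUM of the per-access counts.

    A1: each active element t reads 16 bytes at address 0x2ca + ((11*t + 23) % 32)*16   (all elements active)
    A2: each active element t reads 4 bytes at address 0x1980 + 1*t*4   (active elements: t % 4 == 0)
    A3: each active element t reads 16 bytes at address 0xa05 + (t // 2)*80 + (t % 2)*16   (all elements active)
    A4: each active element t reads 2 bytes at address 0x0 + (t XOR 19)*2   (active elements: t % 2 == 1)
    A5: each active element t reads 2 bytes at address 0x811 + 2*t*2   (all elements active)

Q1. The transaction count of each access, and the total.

A1: 9 transactions
A2: 2 transactions
A3: 20 transactions
A4: 1 transaction
A5: 3 transactions

Answer: 9,2,20,1,3; total 35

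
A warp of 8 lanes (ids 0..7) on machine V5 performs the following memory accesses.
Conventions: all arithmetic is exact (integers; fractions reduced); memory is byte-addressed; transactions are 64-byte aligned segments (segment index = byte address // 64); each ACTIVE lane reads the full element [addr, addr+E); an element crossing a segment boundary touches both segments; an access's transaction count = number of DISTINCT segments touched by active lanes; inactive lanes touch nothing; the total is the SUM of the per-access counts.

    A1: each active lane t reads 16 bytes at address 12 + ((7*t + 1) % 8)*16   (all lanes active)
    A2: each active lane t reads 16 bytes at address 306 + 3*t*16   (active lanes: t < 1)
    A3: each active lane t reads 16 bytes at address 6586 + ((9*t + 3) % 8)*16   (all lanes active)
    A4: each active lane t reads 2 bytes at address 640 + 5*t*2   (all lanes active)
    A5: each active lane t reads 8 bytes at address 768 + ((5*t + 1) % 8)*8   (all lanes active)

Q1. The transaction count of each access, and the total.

A1: 3 transactions
A2: 2 transactions
A3: 3 transactions
A4: 2 transactions
A5: 1 transaction

Answer: 3,2,3,2,1; total 11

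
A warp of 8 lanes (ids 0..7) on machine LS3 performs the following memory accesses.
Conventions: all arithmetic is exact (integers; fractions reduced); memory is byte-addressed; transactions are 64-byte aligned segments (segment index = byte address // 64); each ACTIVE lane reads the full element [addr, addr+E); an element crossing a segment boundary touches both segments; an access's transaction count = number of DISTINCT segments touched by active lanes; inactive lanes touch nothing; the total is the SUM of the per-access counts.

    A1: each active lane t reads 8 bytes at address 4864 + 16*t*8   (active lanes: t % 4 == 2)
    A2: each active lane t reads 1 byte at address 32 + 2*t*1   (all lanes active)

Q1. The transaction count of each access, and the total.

A1: 2 transactions
A2: 1 transaction

Answer: 2,1; total 3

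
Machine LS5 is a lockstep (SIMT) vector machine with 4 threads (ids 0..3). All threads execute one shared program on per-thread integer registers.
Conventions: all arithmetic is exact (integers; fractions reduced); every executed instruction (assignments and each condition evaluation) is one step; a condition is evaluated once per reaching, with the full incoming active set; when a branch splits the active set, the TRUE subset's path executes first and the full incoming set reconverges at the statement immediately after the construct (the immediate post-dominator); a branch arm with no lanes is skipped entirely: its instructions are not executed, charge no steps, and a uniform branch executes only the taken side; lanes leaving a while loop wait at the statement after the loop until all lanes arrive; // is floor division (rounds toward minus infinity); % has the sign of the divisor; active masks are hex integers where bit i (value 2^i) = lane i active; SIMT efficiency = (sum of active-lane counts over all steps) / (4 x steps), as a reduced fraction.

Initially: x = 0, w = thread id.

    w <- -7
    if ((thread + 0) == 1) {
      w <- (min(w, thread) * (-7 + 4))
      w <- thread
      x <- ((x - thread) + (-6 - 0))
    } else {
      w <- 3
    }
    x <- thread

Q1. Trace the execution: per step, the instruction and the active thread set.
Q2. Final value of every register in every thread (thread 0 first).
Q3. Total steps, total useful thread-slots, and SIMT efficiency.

step 0: w <- -7                      0xf
step 1: eval ((thread + 0) == 1)     0xf
step 2: w <- (min(w, thread) * (-7 + 4)) 0x2
step 3: w <- thread                  0x2
step 4: x <- ((x - thread) + (-6 - 0)) 0x2
step 5: w <- 3                       0xd
step 6: x <- thread                  0xf

Answer: 7 steps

x: 0,1,2,3
w: 3,1,3,3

steps = 7; useful = 18; efficiency = 18/28 = 9/14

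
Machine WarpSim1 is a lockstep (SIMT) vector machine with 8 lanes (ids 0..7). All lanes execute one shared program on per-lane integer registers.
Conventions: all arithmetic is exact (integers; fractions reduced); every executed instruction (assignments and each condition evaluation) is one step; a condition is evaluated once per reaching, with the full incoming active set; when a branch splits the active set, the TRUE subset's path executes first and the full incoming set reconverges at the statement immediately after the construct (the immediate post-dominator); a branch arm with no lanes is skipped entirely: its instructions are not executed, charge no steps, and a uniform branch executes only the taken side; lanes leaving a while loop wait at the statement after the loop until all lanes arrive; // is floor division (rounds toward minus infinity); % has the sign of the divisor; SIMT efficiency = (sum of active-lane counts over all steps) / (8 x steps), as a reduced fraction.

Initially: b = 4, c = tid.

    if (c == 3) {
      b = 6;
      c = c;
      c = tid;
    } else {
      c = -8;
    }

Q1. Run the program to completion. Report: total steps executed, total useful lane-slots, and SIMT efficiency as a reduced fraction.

Answer: 5 steps, 18 useful, 9/20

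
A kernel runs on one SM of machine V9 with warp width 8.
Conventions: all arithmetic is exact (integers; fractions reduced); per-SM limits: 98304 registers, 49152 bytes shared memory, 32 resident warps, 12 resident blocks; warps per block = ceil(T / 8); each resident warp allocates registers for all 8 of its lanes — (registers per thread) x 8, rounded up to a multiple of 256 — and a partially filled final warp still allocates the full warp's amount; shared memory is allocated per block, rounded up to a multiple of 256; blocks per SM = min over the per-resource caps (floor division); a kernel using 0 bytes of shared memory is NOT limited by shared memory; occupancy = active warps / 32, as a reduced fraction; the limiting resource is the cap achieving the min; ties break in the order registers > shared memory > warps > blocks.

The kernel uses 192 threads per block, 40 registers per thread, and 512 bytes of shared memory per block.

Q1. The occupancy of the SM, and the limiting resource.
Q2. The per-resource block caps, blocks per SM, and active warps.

Answer: occupancy 3/4, limited by warps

registers: 8 blocks
shared memory: 96 blocks
warps: 1 block
blocks: 12 blocks

Answer: 1 block, 24 active warps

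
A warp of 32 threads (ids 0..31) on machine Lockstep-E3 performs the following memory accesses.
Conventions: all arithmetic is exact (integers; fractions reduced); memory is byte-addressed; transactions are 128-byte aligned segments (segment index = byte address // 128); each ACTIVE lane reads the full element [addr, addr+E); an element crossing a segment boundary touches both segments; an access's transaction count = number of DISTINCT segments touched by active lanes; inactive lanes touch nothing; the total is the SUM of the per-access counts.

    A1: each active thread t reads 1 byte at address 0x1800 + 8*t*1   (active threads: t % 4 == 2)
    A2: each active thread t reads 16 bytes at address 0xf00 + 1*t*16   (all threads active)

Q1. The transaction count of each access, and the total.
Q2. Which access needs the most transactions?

A1: 2 transactions
A2: 4 transactions

Answer: 2,4; total 6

Answer: A2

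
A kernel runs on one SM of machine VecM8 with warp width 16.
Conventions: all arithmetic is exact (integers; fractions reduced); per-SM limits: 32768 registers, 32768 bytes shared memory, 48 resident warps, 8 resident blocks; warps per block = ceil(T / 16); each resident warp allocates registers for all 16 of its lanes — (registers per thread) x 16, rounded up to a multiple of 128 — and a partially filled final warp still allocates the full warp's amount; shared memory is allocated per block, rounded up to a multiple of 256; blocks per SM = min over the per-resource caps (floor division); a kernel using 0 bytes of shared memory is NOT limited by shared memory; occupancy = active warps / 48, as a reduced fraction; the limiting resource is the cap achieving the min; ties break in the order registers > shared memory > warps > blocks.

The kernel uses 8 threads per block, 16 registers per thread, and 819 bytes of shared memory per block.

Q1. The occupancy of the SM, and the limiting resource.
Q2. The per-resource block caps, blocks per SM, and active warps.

Answer: occupancy 1/6, limited by blocks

registers: 128 blocks
shared memory: 32 blocks
warps: 48 blocks
blocks: 8 blocks

Answer: 8 blocks, 8 active warps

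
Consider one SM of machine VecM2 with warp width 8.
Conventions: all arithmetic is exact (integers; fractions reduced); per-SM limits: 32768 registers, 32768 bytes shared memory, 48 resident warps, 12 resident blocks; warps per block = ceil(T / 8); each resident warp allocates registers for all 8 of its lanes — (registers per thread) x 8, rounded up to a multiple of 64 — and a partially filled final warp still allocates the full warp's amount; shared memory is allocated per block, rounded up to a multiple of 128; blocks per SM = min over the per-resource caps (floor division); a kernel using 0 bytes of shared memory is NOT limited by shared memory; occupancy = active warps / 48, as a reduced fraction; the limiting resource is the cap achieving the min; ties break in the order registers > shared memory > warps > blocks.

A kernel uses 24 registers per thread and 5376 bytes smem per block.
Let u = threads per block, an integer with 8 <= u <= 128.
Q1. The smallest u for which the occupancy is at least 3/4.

Answer: u = 41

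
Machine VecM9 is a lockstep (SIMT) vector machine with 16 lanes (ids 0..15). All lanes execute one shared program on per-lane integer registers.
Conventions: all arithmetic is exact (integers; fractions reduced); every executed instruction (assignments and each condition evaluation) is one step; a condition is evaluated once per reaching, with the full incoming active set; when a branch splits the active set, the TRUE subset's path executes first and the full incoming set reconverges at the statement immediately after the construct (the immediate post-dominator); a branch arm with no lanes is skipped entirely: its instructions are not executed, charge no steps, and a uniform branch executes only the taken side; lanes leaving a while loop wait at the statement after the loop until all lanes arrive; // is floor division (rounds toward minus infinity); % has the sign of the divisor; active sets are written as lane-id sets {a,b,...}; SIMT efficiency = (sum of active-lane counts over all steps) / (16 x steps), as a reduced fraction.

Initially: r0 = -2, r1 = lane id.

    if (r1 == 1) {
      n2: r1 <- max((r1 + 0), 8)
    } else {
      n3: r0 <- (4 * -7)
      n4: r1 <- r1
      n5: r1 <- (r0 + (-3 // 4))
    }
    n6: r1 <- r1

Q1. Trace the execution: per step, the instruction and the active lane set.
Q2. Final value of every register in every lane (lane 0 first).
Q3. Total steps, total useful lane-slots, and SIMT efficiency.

step 0: eval (r1 == 1)               {0,1,2,3,4,5,6,7,8,9,10,11,12,13,14,15}
step 1: r1 <- max((r1 + 0), 8)       {1}
step 2: r0 <- (4 * -7)               {0,2,3,4,5,6,7,8,9,10,11,12,13,14,15}
step 3: r1 <- r1                     {0,2,3,4,5,6,7,8,9,10,11,12,13,14,15}
step 4: r1 <- (r0 + (-3 // 4))       {0,2,3,4,5,6,7,8,9,10,11,12,13,14,15}
step 5: r1 <- r1                     {0,1,2,3,4,5,6,7,8,9,10,11,12,13,14,15}

Answer: 6 steps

r0: -28,-2,-28,-28,-28,-28,-28,-28,-28,-28,-28,-28,-28,-28,-28,-28
r1: -29,8,-29,-29,-29,-29,-29,-29,-29,-29,-29,-29,-29,-29,-29,-29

steps = 6; useful = 78; efficiency = 78/96 = 13/16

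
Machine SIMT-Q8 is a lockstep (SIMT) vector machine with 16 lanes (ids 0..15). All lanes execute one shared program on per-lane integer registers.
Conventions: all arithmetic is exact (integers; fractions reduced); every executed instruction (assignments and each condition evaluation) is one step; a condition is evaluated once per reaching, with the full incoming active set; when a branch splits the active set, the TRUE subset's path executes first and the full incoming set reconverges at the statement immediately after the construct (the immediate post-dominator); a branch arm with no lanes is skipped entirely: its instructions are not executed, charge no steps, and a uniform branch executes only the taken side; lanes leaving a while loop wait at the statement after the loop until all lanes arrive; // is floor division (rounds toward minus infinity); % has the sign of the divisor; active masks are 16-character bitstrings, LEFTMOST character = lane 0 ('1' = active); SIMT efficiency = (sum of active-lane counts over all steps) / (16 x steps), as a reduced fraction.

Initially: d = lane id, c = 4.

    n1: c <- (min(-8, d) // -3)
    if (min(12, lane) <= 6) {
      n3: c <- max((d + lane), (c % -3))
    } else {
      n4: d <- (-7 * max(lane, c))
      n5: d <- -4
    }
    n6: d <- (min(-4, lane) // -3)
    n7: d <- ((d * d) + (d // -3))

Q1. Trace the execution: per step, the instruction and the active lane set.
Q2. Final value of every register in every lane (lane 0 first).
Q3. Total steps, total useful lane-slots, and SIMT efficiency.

step 0: c <- (min(-8, d) // -3)      1111111111111111
step 1: eval (min(12, lane) <= 6)    1111111111111111
step 2: c <- max((d + lane), (c % -3)) 1111111000000000
step 3: d <- (-7 * max(lane, c))     0000000111111111
step 4: d <- -4                      0000000111111111
step 5: d <- (min(-4, lane) // -3)   1111111111111111
step 6: d <- ((d * d) + (d // -3))   1111111111111111

Answer: 7 steps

d: 0,0,0,0,0,0,0,0,0,0,0,0,0,0,0,0
c: 0,2,4,6,8,10,12,2,2,2,2,2,2,2,2,2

steps = 7; useful = 89; efficiency = 89/112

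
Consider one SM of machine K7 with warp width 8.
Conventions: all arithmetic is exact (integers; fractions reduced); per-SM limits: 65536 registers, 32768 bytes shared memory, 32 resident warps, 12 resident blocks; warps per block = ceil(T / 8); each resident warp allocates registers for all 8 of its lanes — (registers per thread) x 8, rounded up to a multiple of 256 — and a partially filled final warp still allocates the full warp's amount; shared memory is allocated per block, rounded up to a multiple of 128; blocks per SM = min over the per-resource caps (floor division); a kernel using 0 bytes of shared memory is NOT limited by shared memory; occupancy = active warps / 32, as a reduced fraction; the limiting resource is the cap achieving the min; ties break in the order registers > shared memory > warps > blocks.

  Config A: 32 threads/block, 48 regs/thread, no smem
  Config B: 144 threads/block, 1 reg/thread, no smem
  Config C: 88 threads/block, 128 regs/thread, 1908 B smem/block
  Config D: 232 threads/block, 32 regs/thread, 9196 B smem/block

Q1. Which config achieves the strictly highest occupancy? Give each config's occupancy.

occupancies: A 1, B 9/16, C 11/16, D 29/32

Answer: A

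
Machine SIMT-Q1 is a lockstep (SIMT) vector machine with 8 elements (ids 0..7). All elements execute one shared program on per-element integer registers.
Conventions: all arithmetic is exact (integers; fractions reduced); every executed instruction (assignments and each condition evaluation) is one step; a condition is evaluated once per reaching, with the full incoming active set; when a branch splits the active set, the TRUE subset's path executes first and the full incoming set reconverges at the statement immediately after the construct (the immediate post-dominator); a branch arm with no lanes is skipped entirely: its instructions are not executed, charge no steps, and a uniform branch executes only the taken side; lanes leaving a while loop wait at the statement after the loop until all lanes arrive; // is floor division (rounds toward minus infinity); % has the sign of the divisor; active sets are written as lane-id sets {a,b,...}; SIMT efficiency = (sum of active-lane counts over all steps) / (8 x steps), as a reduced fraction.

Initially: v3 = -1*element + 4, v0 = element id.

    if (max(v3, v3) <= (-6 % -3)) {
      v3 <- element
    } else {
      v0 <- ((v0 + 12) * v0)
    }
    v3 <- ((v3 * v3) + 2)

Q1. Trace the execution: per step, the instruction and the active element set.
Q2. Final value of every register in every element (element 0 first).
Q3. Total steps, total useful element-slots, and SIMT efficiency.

step 0: eval (max(v3, v3) <= (-6 % -3)) {0,1,2,3,4,5,6,7}
step 1: v3 <- element                {4,5,6,7}
step 2: v0 <- ((v0 + 12) * v0)       {0,1,2,3}
step 3: v3 <- ((v3 * v3) + 2)        {0,1,2,3,4,5,6,7}

Answer: 4 steps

v3: 18,11,6,3,18,27,38,51
v0: 0,13,28,45,4,5,6,7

steps = 4; useful = 24; efficiency = 24/32 = 3/4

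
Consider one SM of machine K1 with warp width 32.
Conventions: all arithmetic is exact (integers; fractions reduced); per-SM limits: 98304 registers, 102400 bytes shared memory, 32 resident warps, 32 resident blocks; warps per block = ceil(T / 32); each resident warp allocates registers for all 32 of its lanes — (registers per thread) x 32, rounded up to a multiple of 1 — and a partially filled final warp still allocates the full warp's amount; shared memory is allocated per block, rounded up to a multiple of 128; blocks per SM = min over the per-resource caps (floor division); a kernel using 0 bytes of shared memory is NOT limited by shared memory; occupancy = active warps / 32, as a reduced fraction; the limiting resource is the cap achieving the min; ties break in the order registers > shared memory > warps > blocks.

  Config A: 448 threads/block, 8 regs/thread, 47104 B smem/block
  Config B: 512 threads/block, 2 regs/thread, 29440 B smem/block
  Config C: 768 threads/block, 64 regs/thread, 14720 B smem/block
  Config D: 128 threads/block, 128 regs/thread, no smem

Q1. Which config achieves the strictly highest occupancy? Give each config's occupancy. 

occupancies: A 7/8, B 1, C 3/4, D 3/4

Answer: B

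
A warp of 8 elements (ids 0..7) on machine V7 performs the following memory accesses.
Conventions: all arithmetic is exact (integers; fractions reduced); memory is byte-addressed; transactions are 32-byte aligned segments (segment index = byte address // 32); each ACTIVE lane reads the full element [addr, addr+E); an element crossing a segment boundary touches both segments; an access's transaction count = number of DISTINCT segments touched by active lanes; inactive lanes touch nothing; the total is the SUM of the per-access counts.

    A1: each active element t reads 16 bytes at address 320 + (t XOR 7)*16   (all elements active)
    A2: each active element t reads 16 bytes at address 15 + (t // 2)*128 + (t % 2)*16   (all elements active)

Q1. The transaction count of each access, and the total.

A1: 4 transactions
A2: 8 transactions

Answer: 4,8; total 12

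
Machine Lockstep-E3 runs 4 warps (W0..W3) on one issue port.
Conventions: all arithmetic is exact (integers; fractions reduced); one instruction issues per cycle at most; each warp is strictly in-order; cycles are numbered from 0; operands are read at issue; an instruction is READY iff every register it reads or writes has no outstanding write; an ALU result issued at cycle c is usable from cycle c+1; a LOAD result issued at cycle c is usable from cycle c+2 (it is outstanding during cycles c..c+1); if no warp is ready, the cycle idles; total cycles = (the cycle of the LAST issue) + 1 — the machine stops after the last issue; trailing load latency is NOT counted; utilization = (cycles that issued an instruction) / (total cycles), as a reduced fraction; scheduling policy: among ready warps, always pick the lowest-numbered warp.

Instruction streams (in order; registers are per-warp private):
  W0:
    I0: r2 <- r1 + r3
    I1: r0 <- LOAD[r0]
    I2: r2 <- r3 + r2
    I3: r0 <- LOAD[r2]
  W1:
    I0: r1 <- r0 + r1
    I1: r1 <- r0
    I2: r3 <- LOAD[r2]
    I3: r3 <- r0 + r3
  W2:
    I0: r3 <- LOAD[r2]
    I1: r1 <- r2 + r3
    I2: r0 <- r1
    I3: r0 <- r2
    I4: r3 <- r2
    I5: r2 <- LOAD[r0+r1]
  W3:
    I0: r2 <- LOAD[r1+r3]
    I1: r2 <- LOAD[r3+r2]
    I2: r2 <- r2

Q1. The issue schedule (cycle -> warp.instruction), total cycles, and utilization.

cycle 0: W0.I0
cycle 1: W0.I1
cycle 2: W0.I2
cycle 3: W0.I3
cycle 4: W1.I0
cycle 5: W1.I1
cycle 6: W1.I2
cycle 7: W2.I0
cycle 8: W1.I3
cycle 9: W2.I1
cycle 10: W2.I2
cycle 11: W2.I3
cycle 12: W2.I4
cycle 13: W2.I5
cycle 14: W3.I0
cycle 15: idle
cycle 16: W3.I1
cycle 17: idle
cycle 18: W3.I2

Answer: 19 cycles, utilization 17/19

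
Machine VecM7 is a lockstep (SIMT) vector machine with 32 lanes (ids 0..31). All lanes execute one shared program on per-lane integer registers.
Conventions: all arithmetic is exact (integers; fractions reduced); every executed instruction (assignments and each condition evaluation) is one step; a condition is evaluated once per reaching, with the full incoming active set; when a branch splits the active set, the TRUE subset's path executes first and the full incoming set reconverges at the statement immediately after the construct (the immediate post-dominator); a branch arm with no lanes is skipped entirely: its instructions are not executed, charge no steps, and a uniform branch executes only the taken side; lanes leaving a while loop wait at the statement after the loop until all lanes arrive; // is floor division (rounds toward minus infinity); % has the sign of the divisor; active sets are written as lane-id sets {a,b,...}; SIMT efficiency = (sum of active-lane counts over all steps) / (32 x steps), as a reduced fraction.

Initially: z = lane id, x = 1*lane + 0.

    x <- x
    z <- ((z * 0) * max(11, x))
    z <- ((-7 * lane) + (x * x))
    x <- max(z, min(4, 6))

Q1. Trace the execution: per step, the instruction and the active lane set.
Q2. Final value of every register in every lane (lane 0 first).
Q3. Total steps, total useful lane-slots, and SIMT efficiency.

step 0: x <- x                       {0,1,2,3,4,5,6,7,8,9,10,11,12,13,14,15,16,17,18,19,20,21,22,23,24,25,26,27,28,29,30,31}
step 1: z <- ((z * 0) * max(11, x))  {0,1,2,3,4,5,6,7,8,9,10,11,12,13,14,15,16,17,18,19,20,21,22,23,24,25,26,27,28,29,30,31}
step 2: z <- ((-7 * lane) + (x * x)) {0,1,2,3,4,5,6,7,8,9,10,11,12,13,14,15,16,17,18,19,20,21,22,23,24,25,26,27,28,29,30,31}
step 3: x <- max(z, min(4, 6))       {0,1,2,3,4,5,6,7,8,9,10,11,12,13,14,15,16,17,18,19,20,21,22,23,24,25,26,27,28,29,30,31}

Answer: 4 steps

z: 0,-6,-10,-12,-12,-10,-6,0,8,18,30,44,60,78,98,120,144,170,198,228,260,294,330,368,408,450,494,540,588,638,690,744
x: 4,4,4,4,4,4,4,4,8,18,30,44,60,78,98,120,144,170,198,228,260,294,330,368,408,450,494,540,588,638,690,744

steps = 4; useful = 128; efficiency = 128/128 = 1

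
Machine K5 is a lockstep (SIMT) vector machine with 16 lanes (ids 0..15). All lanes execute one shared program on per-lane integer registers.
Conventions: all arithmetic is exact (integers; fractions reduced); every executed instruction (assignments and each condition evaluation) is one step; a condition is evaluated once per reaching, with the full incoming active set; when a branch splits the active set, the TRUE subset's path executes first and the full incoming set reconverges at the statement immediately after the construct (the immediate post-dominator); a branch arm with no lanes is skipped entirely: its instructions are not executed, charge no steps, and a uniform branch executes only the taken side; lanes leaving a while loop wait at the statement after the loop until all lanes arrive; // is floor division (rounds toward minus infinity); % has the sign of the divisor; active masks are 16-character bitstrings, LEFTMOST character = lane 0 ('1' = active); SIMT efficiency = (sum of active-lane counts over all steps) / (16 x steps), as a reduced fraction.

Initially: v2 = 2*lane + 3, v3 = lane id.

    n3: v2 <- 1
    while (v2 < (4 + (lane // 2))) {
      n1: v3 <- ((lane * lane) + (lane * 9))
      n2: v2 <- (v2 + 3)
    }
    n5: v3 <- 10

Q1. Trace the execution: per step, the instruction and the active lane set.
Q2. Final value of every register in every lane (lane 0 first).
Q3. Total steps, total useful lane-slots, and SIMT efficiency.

step 0: v2 <- 1                      1111111111111111
step 1: eval (v2 < (4 + (lane // 2))) 1111111111111111
step 2: v3 <- ((lane * lane) + (lane * 9)) 1111111111111111
step 3: v2 <- (v2 + 3)               1111111111111111
step 4: eval (v2 < (4 + (lane // 2))) 1111111111111111
step 5: v3 <- ((lane * lane) + (lane * 9)) 0011111111111111
step 6: v2 <- (v2 + 3)               0011111111111111
step 7: eval (v2 < (4 + (lane // 2))) 0011111111111111
step 8: v3 <- ((lane * lane) + (lane * 9)) 0000000011111111
step 9: v2 <- (v2 + 3)               0000000011111111
step 10: eval (v2 < (4 + (lane // 2))) 0000000011111111
step 11: v3 <- ((lane * lane) + (lane * 9)) 0000000000000011
step 12: v2 <- (v2 + 3)               0000000000000011
step 13: eval (v2 < (4 + (lane // 2))) 0000000000000011
step 14: v3 <- 10                     1111111111111111

Answer: 15 steps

v2: 4,4,7,7,7,7,7,7,10,10,10,10,10,10,13,13
v3: 10,10,10,10,10,10,10,10,10,10,10,10,10,10,10,10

steps = 15; useful = 168; efficiency = 168/240 = 7/10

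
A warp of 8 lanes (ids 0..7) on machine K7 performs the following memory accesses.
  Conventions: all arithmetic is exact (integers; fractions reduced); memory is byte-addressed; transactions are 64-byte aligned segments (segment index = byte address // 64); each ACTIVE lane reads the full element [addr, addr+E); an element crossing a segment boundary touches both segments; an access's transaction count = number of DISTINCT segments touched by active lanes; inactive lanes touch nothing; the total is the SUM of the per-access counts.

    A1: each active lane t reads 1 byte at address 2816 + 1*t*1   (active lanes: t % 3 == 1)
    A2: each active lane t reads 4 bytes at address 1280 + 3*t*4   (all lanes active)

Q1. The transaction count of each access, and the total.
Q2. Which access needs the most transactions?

A1: 1 transaction
A2: 2 transactions

Answer: 1,2; total 3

Answer: A2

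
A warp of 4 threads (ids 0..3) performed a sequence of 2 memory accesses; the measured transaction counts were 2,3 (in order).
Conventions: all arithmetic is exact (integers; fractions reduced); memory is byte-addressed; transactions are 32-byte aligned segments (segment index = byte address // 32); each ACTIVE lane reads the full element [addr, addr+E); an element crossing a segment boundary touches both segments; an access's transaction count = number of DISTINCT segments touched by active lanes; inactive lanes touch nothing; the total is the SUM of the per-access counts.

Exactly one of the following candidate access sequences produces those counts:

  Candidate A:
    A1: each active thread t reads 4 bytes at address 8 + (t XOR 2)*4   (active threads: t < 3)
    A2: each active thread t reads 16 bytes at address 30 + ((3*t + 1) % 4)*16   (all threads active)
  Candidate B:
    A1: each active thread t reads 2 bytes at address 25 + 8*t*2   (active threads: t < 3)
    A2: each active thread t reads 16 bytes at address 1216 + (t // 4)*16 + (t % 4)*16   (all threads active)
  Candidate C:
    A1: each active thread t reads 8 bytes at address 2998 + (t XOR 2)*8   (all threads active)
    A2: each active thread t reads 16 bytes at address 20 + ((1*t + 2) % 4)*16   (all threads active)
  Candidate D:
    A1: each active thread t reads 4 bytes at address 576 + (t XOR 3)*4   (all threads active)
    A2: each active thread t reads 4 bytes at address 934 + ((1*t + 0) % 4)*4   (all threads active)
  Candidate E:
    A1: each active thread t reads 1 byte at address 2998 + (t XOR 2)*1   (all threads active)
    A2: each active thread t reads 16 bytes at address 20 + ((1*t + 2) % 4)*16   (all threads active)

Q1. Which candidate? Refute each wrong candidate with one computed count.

A: A1 gives 1 transaction, not 2
B: A2 gives 2 transactions, not 3
D: A1 gives 1 transaction, not 2
E: A1 gives 1 transaction, not 2
C: all counts match (2,3)

Answer: C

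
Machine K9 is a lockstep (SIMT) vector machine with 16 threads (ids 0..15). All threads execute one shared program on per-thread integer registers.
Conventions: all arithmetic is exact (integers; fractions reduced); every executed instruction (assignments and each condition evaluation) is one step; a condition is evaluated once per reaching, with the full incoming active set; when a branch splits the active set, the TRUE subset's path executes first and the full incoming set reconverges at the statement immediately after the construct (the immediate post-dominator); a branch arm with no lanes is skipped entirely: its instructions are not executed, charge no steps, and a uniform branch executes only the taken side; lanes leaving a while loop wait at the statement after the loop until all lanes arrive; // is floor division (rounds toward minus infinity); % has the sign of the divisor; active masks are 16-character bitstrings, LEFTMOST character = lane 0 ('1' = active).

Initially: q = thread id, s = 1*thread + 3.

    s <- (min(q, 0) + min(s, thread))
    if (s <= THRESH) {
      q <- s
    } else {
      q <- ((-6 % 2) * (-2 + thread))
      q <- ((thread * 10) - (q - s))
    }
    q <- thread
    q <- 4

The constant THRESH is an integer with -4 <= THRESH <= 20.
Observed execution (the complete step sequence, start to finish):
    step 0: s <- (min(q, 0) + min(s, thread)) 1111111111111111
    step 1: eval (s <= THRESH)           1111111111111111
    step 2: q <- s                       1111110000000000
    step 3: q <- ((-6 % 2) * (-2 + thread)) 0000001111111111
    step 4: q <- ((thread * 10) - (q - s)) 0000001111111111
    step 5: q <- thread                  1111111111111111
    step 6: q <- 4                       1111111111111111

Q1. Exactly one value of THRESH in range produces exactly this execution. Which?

Answer: THRESH = 5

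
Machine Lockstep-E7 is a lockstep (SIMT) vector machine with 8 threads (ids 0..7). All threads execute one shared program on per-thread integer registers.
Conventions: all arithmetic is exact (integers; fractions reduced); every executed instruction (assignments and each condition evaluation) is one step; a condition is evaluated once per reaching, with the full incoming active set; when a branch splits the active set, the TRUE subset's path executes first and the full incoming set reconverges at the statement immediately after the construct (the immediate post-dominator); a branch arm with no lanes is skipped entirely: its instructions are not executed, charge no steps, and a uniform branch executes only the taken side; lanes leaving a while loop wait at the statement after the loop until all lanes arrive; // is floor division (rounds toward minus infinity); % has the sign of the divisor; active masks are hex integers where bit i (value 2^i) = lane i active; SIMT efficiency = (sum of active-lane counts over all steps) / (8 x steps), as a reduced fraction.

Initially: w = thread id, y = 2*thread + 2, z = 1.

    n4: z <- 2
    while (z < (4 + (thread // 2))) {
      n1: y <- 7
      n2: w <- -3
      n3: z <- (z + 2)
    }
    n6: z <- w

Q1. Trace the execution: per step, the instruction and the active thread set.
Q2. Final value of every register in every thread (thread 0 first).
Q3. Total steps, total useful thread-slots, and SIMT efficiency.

step 0: z <- 2                       0xff
step 1: eval (z < (4 + (thread // 2))) 0xff
step 2: y <- 7                       0xff
step 3: w <- -3                      0xff
step 4: z <- (z + 2)                 0xff
step 5: eval (z < (4 + (thread // 2))) 0xff
step 6: y <- 7                       0xfc
step 7: w <- -3                      0xfc
step 8: z <- (z + 2)                 0xfc
step 9: eval (z < (4 + (thread // 2))) 0xfc
step 10: y <- 7                       0xc0
step 11: w <- -3                      0xc0
step 12: z <- (z + 2)                 0xc0
step 13: eval (z < (4 + (thread // 2))) 0xc0
step 14: z <- w                       0xff

Answer: 15 steps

w: -3,-3,-3,-3,-3,-3,-3,-3
y: 7,7,7,7,7,7,7,7
z: -3,-3,-3,-3,-3,-3,-3,-3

steps = 15; useful = 88; efficiency = 88/120 = 11/15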